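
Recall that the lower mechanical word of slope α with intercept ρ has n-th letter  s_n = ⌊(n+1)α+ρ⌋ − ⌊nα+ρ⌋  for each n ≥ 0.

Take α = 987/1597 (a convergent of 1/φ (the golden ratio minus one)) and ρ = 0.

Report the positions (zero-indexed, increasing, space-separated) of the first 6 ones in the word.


n=0: ⌊987/1597⌋−⌊0/1597⌋ = 0−0 = 0
n=1: ⌊1974/1597⌋−⌊987/1597⌋ = 1−0 = 1  ← one
n=2: ⌊2961/1597⌋−⌊1974/1597⌋ = 1−1 = 0
n=3: ⌊3948/1597⌋−⌊2961/1597⌋ = 2−1 = 1  ← one
n=4: ⌊4935/1597⌋−⌊3948/1597⌋ = 3−2 = 1  ← one
n=5: ⌊5922/1597⌋−⌊4935/1597⌋ = 3−3 = 0
n=6: ⌊6909/1597⌋−⌊5922/1597⌋ = 4−3 = 1  ← one
n=7: ⌊7896/1597⌋−⌊6909/1597⌋ = 4−4 = 0
n=8: ⌊8883/1597⌋−⌊7896/1597⌋ = 5−4 = 1  ← one
n=9: ⌊9870/1597⌋−⌊8883/1597⌋ = 6−5 = 1  ← one
positions of the first 6 ones: 1 3 4 6 8 9

1 3 4 6 8 9


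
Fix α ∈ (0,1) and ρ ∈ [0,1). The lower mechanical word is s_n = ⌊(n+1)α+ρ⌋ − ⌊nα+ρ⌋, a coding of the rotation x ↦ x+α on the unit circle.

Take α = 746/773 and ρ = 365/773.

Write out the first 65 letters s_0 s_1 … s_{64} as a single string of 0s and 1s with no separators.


n=0: ⌊(1·746+365)/773⌋ − ⌊(0·746+365)/773⌋ = ⌊1111/773⌋ − ⌊365/773⌋ = 1 − 0 = 1
n=1: ⌊(2·746+365)/773⌋ − ⌊(1·746+365)/773⌋ = ⌊1857/773⌋ − ⌊1111/773⌋ = 2 − 1 = 1
n=2: ⌊(3·746+365)/773⌋ − ⌊(2·746+365)/773⌋ = ⌊2603/773⌋ − ⌊1857/773⌋ = 3 − 2 = 1
n=3: ⌊(4·746+365)/773⌋ − ⌊(3·746+365)/773⌋ = ⌊3349/773⌋ − ⌊2603/773⌋ = 4 − 3 = 1
n=4: ⌊(5·746+365)/773⌋ − ⌊(4·746+365)/773⌋ = ⌊4095/773⌋ − ⌊3349/773⌋ = 5 − 4 = 1
n=5: ⌊(6·746+365)/773⌋ − ⌊(5·746+365)/773⌋ = ⌊4841/773⌋ − ⌊4095/773⌋ = 6 − 5 = 1
n=6: ⌊(7·746+365)/773⌋ − ⌊(6·746+365)/773⌋ = ⌊5587/773⌋ − ⌊4841/773⌋ = 7 − 6 = 1
n=7: ⌊(8·746+365)/773⌋ − ⌊(7·746+365)/773⌋ = ⌊6333/773⌋ − ⌊5587/773⌋ = 8 − 7 = 1
n=8: ⌊(9·746+365)/773⌋ − ⌊(8·746+365)/773⌋ = ⌊7079/773⌋ − ⌊6333/773⌋ = 9 − 8 = 1
n=9: ⌊(10·746+365)/773⌋ − ⌊(9·746+365)/773⌋ = ⌊7825/773⌋ − ⌊7079/773⌋ = 10 − 9 = 1
n=10: ⌊(11·746+365)/773⌋ − ⌊(10·746+365)/773⌋ = ⌊8571/773⌋ − ⌊7825/773⌋ = 11 − 10 = 1
n=11: ⌊(12·746+365)/773⌋ − ⌊(11·746+365)/773⌋ = ⌊9317/773⌋ − ⌊8571/773⌋ = 12 − 11 = 1
n=12: ⌊(13·746+365)/773⌋ − ⌊(12·746+365)/773⌋ = ⌊10063/773⌋ − ⌊9317/773⌋ = 13 − 12 = 1
n=13: ⌊(14·746+365)/773⌋ − ⌊(13·746+365)/773⌋ = ⌊10809/773⌋ − ⌊10063/773⌋ = 13 − 13 = 0
n=14: ⌊(15·746+365)/773⌋ − ⌊(14·746+365)/773⌋ = ⌊11555/773⌋ − ⌊10809/773⌋ = 14 − 13 = 1
n=15: ⌊(16·746+365)/773⌋ − ⌊(15·746+365)/773⌋ = ⌊12301/773⌋ − ⌊11555/773⌋ = 15 − 14 = 1
n=16: ⌊(17·746+365)/773⌋ − ⌊(16·746+365)/773⌋ = ⌊13047/773⌋ − ⌊12301/773⌋ = 16 − 15 = 1
n=17: ⌊(18·746+365)/773⌋ − ⌊(17·746+365)/773⌋ = ⌊13793/773⌋ − ⌊13047/773⌋ = 17 − 16 = 1
n=18: ⌊(19·746+365)/773⌋ − ⌊(18·746+365)/773⌋ = ⌊14539/773⌋ − ⌊13793/773⌋ = 18 − 17 = 1
n=19: ⌊(20·746+365)/773⌋ − ⌊(19·746+365)/773⌋ = ⌊15285/773⌋ − ⌊14539/773⌋ = 19 − 18 = 1
n=20: ⌊(21·746+365)/773⌋ − ⌊(20·746+365)/773⌋ = ⌊16031/773⌋ − ⌊15285/773⌋ = 20 − 19 = 1
n=21: ⌊(22·746+365)/773⌋ − ⌊(21·746+365)/773⌋ = ⌊16777/773⌋ − ⌊16031/773⌋ = 21 − 20 = 1
n=22: ⌊(23·746+365)/773⌋ − ⌊(22·746+365)/773⌋ = ⌊17523/773⌋ − ⌊16777/773⌋ = 22 − 21 = 1
n=23: ⌊(24·746+365)/773⌋ − ⌊(23·746+365)/773⌋ = ⌊18269/773⌋ − ⌊17523/773⌋ = 23 − 22 = 1
n=24: ⌊(25·746+365)/773⌋ − ⌊(24·746+365)/773⌋ = ⌊19015/773⌋ − ⌊18269/773⌋ = 24 − 23 = 1
n=25: ⌊(26·746+365)/773⌋ − ⌊(25·746+365)/773⌋ = ⌊19761/773⌋ − ⌊19015/773⌋ = 25 − 24 = 1
n=26: ⌊(27·746+365)/773⌋ − ⌊(26·746+365)/773⌋ = ⌊20507/773⌋ − ⌊19761/773⌋ = 26 − 25 = 1
n=27: ⌊(28·746+365)/773⌋ − ⌊(27·746+365)/773⌋ = ⌊21253/773⌋ − ⌊20507/773⌋ = 27 − 26 = 1
n=28: ⌊(29·746+365)/773⌋ − ⌊(28·746+365)/773⌋ = ⌊21999/773⌋ − ⌊21253/773⌋ = 28 − 27 = 1
n=29: ⌊(30·746+365)/773⌋ − ⌊(29·746+365)/773⌋ = ⌊22745/773⌋ − ⌊21999/773⌋ = 29 − 28 = 1
n=30: ⌊(31·746+365)/773⌋ − ⌊(30·746+365)/773⌋ = ⌊23491/773⌋ − ⌊22745/773⌋ = 30 − 29 = 1
n=31: ⌊(32·746+365)/773⌋ − ⌊(31·746+365)/773⌋ = ⌊24237/773⌋ − ⌊23491/773⌋ = 31 − 30 = 1
n=32: ⌊(33·746+365)/773⌋ − ⌊(32·746+365)/773⌋ = ⌊24983/773⌋ − ⌊24237/773⌋ = 32 − 31 = 1
n=33: ⌊(34·746+365)/773⌋ − ⌊(33·746+365)/773⌋ = ⌊25729/773⌋ − ⌊24983/773⌋ = 33 − 32 = 1
n=34: ⌊(35·746+365)/773⌋ − ⌊(34·746+365)/773⌋ = ⌊26475/773⌋ − ⌊25729/773⌋ = 34 − 33 = 1
n=35: ⌊(36·746+365)/773⌋ − ⌊(35·746+365)/773⌋ = ⌊27221/773⌋ − ⌊26475/773⌋ = 35 − 34 = 1
n=36: ⌊(37·746+365)/773⌋ − ⌊(36·746+365)/773⌋ = ⌊27967/773⌋ − ⌊27221/773⌋ = 36 − 35 = 1
n=37: ⌊(38·746+365)/773⌋ − ⌊(37·746+365)/773⌋ = ⌊28713/773⌋ − ⌊27967/773⌋ = 37 − 36 = 1
n=38: ⌊(39·746+365)/773⌋ − ⌊(38·746+365)/773⌋ = ⌊29459/773⌋ − ⌊28713/773⌋ = 38 − 37 = 1
n=39: ⌊(40·746+365)/773⌋ − ⌊(39·746+365)/773⌋ = ⌊30205/773⌋ − ⌊29459/773⌋ = 39 − 38 = 1
n=40: ⌊(41·746+365)/773⌋ − ⌊(40·746+365)/773⌋ = ⌊30951/773⌋ − ⌊30205/773⌋ = 40 − 39 = 1
n=41: ⌊(42·746+365)/773⌋ − ⌊(41·746+365)/773⌋ = ⌊31697/773⌋ − ⌊30951/773⌋ = 41 − 40 = 1
n=42: ⌊(43·746+365)/773⌋ − ⌊(42·746+365)/773⌋ = ⌊32443/773⌋ − ⌊31697/773⌋ = 41 − 41 = 0
n=43: ⌊(44·746+365)/773⌋ − ⌊(43·746+365)/773⌋ = ⌊33189/773⌋ − ⌊32443/773⌋ = 42 − 41 = 1
n=44: ⌊(45·746+365)/773⌋ − ⌊(44·746+365)/773⌋ = ⌊33935/773⌋ − ⌊33189/773⌋ = 43 − 42 = 1
n=45: ⌊(46·746+365)/773⌋ − ⌊(45·746+365)/773⌋ = ⌊34681/773⌋ − ⌊33935/773⌋ = 44 − 43 = 1
n=46: ⌊(47·746+365)/773⌋ − ⌊(46·746+365)/773⌋ = ⌊35427/773⌋ − ⌊34681/773⌋ = 45 − 44 = 1
n=47: ⌊(48·746+365)/773⌋ − ⌊(47·746+365)/773⌋ = ⌊36173/773⌋ − ⌊35427/773⌋ = 46 − 45 = 1
n=48: ⌊(49·746+365)/773⌋ − ⌊(48·746+365)/773⌋ = ⌊36919/773⌋ − ⌊36173/773⌋ = 47 − 46 = 1
n=49: ⌊(50·746+365)/773⌋ − ⌊(49·746+365)/773⌋ = ⌊37665/773⌋ − ⌊36919/773⌋ = 48 − 47 = 1
n=50: ⌊(51·746+365)/773⌋ − ⌊(50·746+365)/773⌋ = ⌊38411/773⌋ − ⌊37665/773⌋ = 49 − 48 = 1
n=51: ⌊(52·746+365)/773⌋ − ⌊(51·746+365)/773⌋ = ⌊39157/773⌋ − ⌊38411/773⌋ = 50 − 49 = 1
n=52: ⌊(53·746+365)/773⌋ − ⌊(52·746+365)/773⌋ = ⌊39903/773⌋ − ⌊39157/773⌋ = 51 − 50 = 1
n=53: ⌊(54·746+365)/773⌋ − ⌊(53·746+365)/773⌋ = ⌊40649/773⌋ − ⌊39903/773⌋ = 52 − 51 = 1
n=54: ⌊(55·746+365)/773⌋ − ⌊(54·746+365)/773⌋ = ⌊41395/773⌋ − ⌊40649/773⌋ = 53 − 52 = 1
n=55: ⌊(56·746+365)/773⌋ − ⌊(55·746+365)/773⌋ = ⌊42141/773⌋ − ⌊41395/773⌋ = 54 − 53 = 1
n=56: ⌊(57·746+365)/773⌋ − ⌊(56·746+365)/773⌋ = ⌊42887/773⌋ − ⌊42141/773⌋ = 55 − 54 = 1
n=57: ⌊(58·746+365)/773⌋ − ⌊(57·746+365)/773⌋ = ⌊43633/773⌋ − ⌊42887/773⌋ = 56 − 55 = 1
n=58: ⌊(59·746+365)/773⌋ − ⌊(58·746+365)/773⌋ = ⌊44379/773⌋ − ⌊43633/773⌋ = 57 − 56 = 1
n=59: ⌊(60·746+365)/773⌋ − ⌊(59·746+365)/773⌋ = ⌊45125/773⌋ − ⌊44379/773⌋ = 58 − 57 = 1
n=60: ⌊(61·746+365)/773⌋ − ⌊(60·746+365)/773⌋ = ⌊45871/773⌋ − ⌊45125/773⌋ = 59 − 58 = 1
n=61: ⌊(62·746+365)/773⌋ − ⌊(61·746+365)/773⌋ = ⌊46617/773⌋ − ⌊45871/773⌋ = 60 − 59 = 1
n=62: ⌊(63·746+365)/773⌋ − ⌊(62·746+365)/773⌋ = ⌊47363/773⌋ − ⌊46617/773⌋ = 61 − 60 = 1
n=63: ⌊(64·746+365)/773⌋ − ⌊(63·746+365)/773⌋ = ⌊48109/773⌋ − ⌊47363/773⌋ = 62 − 61 = 1
n=64: ⌊(65·746+365)/773⌋ − ⌊(64·746+365)/773⌋ = ⌊48855/773⌋ − ⌊48109/773⌋ = 63 − 62 = 1

11111111111110111111111111111111111111111101111111111111111111111


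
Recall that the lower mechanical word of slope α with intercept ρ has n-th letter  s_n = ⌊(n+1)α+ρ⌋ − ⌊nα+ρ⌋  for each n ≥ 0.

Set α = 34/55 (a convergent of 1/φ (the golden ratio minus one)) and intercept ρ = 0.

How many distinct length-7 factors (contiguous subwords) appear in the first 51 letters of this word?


8

t_n = ⌊(n·34)/55⌋ for n = 0 … 51:
  n=0…9: ⌊0/55⌋=0 ⌊34/55⌋=0 ⌊68/55⌋=1 ⌊102/55⌋=1 ⌊136/55⌋=2 ⌊170/55⌋=3 ⌊204/55⌋=3 ⌊238/55⌋=4 ⌊272/55⌋=4 ⌊306/55⌋=5
  n=10…19: ⌊340/55⌋=6 ⌊374/55⌋=6 ⌊408/55⌋=7 ⌊442/55⌋=8 ⌊476/55⌋=8 ⌊510/55⌋=9 ⌊544/55⌋=9 ⌊578/55⌋=10 ⌊612/55⌋=11 ⌊646/55⌋=11
  n=20…29: ⌊680/55⌋=12 ⌊714/55⌋=12 ⌊748/55⌋=13 ⌊782/55⌋=14 ⌊816/55⌋=14 ⌊850/55⌋=15 ⌊884/55⌋=16 ⌊918/55⌋=16 ⌊952/55⌋=17 ⌊986/55⌋=17
  n=30…39: ⌊1020/55⌋=18 ⌊1054/55⌋=19 ⌊1088/55⌋=19 ⌊1122/55⌋=20 ⌊1156/55⌋=21 ⌊1190/55⌋=21 ⌊1224/55⌋=22 ⌊1258/55⌋=22 ⌊1292/55⌋=23 ⌊1326/55⌋=24
  n=40…49: ⌊1360/55⌋=24 ⌊1394/55⌋=25 ⌊1428/55⌋=25 ⌊1462/55⌋=26 ⌊1496/55⌋=27 ⌊1530/55⌋=27 ⌊1564/55⌋=28 ⌊1598/55⌋=29 ⌊1632/55⌋=29 ⌊1666/55⌋=30
  n=50…51: ⌊1700/55⌋=30 ⌊1734/55⌋=31
s_n = t_(n+1) − t_n for n = 0 … 50 gives
prefix = 010110101101101011010110110101101101011010110110101
slide a length-7 window over [0..6] … [44..50] (45 windows); first occurrence of each distinct factor:
  [  0..  6] 0101101
  [  1..  7] 1011010
  [  2..  8] 0110101
  [  3..  9] 1101011
  [  4.. 10] 1010110
  [  6.. 12] 1011011
  [  7.. 13] 0110110
  [  8.. 14] 1101101
  (the other 37 windows repeat one of these)
distinct factors: {0101101, 0110101, 0110110, 1010110, 1011010, 1011011, 1101011, 1101101}
count = 8  (Sturmian bound for length 7 is 8)


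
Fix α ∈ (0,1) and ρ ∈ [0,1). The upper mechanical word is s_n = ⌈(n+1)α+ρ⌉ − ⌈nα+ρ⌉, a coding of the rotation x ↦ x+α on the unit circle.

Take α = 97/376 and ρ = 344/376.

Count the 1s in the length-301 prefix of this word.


78

#1s = Σ_{n=0}^{300} s_n = Σ_{n=0}^{300} (⌈(n+1)α+ρ⌉ − ⌈nα+ρ⌉)
the sum telescopes: every ⌈nα+ρ⌉ with 0 < n < 301 appears once with + and once with −, leaving ⌈301α+ρ⌉ − ⌈0·α+ρ⌉
301α + ρ = (301·97 + 344) / 376 = 29541/376
ρ = 344/376
⌈29541/376⌉ = 79,  ⌈344/376⌉ = 1
#1s = 79 − 1 = 78


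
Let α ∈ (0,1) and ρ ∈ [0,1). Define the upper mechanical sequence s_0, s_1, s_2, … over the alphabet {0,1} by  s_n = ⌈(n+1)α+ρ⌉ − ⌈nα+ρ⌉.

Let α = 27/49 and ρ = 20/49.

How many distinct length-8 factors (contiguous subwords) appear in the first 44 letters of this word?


9

t_n = ⌈(n·27+20)/49⌉ for n = 0 … 44:
  n=0…9: ⌈20/49⌉=1 ⌈47/49⌉=1 ⌈74/49⌉=2 ⌈101/49⌉=3 ⌈128/49⌉=3 ⌈155/49⌉=4 ⌈182/49⌉=4 ⌈209/49⌉=5 ⌈236/49⌉=5 ⌈263/49⌉=6
  n=10…19: ⌈290/49⌉=6 ⌈317/49⌉=7 ⌈344/49⌉=8 ⌈371/49⌉=8 ⌈398/49⌉=9 ⌈425/49⌉=9 ⌈452/49⌉=10 ⌈479/49⌉=10 ⌈506/49⌉=11 ⌈533/49⌉=11
  n=20…29: ⌈560/49⌉=12 ⌈587/49⌉=12 ⌈614/49⌉=13 ⌈641/49⌉=14 ⌈668/49⌉=14 ⌈695/49⌉=15 ⌈722/49⌉=15 ⌈749/49⌉=16 ⌈776/49⌉=16 ⌈803/49⌉=17
  n=30…39: ⌈830/49⌉=17 ⌈857/49⌉=18 ⌈884/49⌉=19 ⌈911/49⌉=19 ⌈938/49⌉=20 ⌈965/49⌉=20 ⌈992/49⌉=21 ⌈1019/49⌉=21 ⌈1046/49⌉=22 ⌈1073/49⌉=22
  n=40…44: ⌈1100/49⌉=23 ⌈1127/49⌉=23 ⌈1154/49⌉=24 ⌈1181/49⌉=25 ⌈1208/49⌉=25
s_n = t_(n+1) − t_n for n = 0 … 43 gives
prefix = 01101010101101010101011010101011010101010110
slide a length-8 window over [0..7] … [36..43] (37 windows); first occurrence of each distinct factor:
  [  0..  7] 01101010
  [  1..  8] 11010101
  [  2..  9] 10101010
  [  3.. 10] 01010101
  [  4.. 11] 10101011
  [  5.. 12] 01010110
  [  6.. 13] 10101101
  [  7.. 14] 01011010
  [  8.. 15] 10110101
  (the other 28 windows repeat one of these)
distinct factors: {01010101, 01010110, 01011010, 01101010, 10101010, 10101011, 10101101, 10110101, 11010101}
count = 9  (Sturmian bound for length 8 is 9)


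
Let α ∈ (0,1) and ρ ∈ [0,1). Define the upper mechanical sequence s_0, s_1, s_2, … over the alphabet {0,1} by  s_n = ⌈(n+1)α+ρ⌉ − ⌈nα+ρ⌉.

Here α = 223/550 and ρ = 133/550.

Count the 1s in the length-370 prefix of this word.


#1s = Σ_{n=0}^{369} s_n = Σ_{n=0}^{369} (⌈(n+1)α+ρ⌉ − ⌈nα+ρ⌉)
the sum telescopes: every ⌈nα+ρ⌉ with 0 < n < 370 appears once with + and once with −, leaving ⌈370α+ρ⌉ − ⌈0·α+ρ⌉
370α + ρ = (370·223 + 133) / 550 = 82643/550
ρ = 133/550
⌈82643/550⌉ = 151,  ⌈133/550⌉ = 1
#1s = 151 − 1 = 150

150


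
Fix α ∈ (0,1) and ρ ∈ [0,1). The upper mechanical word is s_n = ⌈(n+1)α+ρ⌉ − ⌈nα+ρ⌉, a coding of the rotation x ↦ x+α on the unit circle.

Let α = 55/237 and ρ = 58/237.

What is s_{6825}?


0

(n+1)α + ρ = (6826·55 + 58) / 237 = 375488/237
nα + ρ     = (6825·55 + 58) / 237 = 375433/237
⌈375488/237⌉ = 1585,  ⌈375433/237⌉ = 1585
s_{6825} = 1585 − 1585 = 0


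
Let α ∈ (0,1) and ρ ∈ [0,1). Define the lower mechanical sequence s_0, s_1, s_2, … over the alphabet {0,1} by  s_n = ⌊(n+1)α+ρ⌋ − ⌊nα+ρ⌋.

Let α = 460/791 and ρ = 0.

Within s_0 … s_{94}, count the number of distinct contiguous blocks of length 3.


4

t_n = ⌊(n·460)/791⌋ for n = 0 … 95:
  n=0…9: ⌊0/791⌋=0 ⌊460/791⌋=0 ⌊920/791⌋=1 ⌊1380/791⌋=1 ⌊1840/791⌋=2 ⌊2300/791⌋=2 ⌊2760/791⌋=3 ⌊3220/791⌋=4 ⌊3680/791⌋=4 ⌊4140/791⌋=5
  n=10…19: ⌊4600/791⌋=5 ⌊5060/791⌋=6 ⌊5520/791⌋=6 ⌊5980/791⌋=7 ⌊6440/791⌋=8 ⌊6900/791⌋=8 ⌊7360/791⌋=9 ⌊7820/791⌋=9 ⌊8280/791⌋=10 ⌊8740/791⌋=11
  n=20…29: ⌊9200/791⌋=11 ⌊9660/791⌋=12 ⌊10120/791⌋=12 ⌊10580/791⌋=13 ⌊11040/791⌋=13 ⌊11500/791⌋=14 ⌊11960/791⌋=15 ⌊12420/791⌋=15 ⌊12880/791⌋=16 ⌊13340/791⌋=16
  n=30…39: ⌊13800/791⌋=17 ⌊14260/791⌋=18 ⌊14720/791⌋=18 ⌊15180/791⌋=19 ⌊15640/791⌋=19 ⌊16100/791⌋=20 ⌊16560/791⌋=20 ⌊17020/791⌋=21 ⌊17480/791⌋=22 ⌊17940/791⌋=22
  n=40…49: ⌊18400/791⌋=23 ⌊18860/791⌋=23 ⌊19320/791⌋=24 ⌊19780/791⌋=25 ⌊20240/791⌋=25 ⌊20700/791⌋=26 ⌊21160/791⌋=26 ⌊21620/791⌋=27 ⌊22080/791⌋=27 ⌊22540/791⌋=28
  n=50…59: ⌊23000/791⌋=29 ⌊23460/791⌋=29 ⌊23920/791⌋=30 ⌊24380/791⌋=30 ⌊24840/791⌋=31 ⌊25300/791⌋=31 ⌊25760/791⌋=32 ⌊26220/791⌋=33 ⌊26680/791⌋=33 ⌊27140/791⌋=34
  n=60…69: ⌊27600/791⌋=34 ⌊28060/791⌋=35 ⌊28520/791⌋=36 ⌊28980/791⌋=36 ⌊29440/791⌋=37 ⌊29900/791⌋=37 ⌊30360/791⌋=38 ⌊30820/791⌋=38 ⌊31280/791⌋=39 ⌊31740/791⌋=40
  n=70…79: ⌊32200/791⌋=40 ⌊32660/791⌋=41 ⌊33120/791⌋=41 ⌊33580/791⌋=42 ⌊34040/791⌋=43 ⌊34500/791⌋=43 ⌊34960/791⌋=44 ⌊35420/791⌋=44 ⌊35880/791⌋=45 ⌊36340/791⌋=45
  n=80…89: ⌊36800/791⌋=46 ⌊37260/791⌋=47 ⌊37720/791⌋=47 ⌊38180/791⌋=48 ⌊38640/791⌋=48 ⌊39100/791⌋=49 ⌊39560/791⌋=50 ⌊40020/791⌋=50 ⌊40480/791⌋=51 ⌊40940/791⌋=51
  n=90…95: ⌊41400/791⌋=52 ⌊41860/791⌋=52 ⌊42320/791⌋=53 ⌊42780/791⌋=54 ⌊43240/791⌋=54 ⌊43700/791⌋=55
s_n = t_(n+1) − t_n for n = 0 … 94 gives
prefix = 01010110101011010110101011010110101011010110101011010101101011010101101011010101101011010101101
slide a length-3 window over [0..2] … [92..94] (93 windows); first occurrence of each distinct factor:
  [  0..  2] 010
  [  1..  3] 101
  [  4..  6] 011
  [  5..  7] 110
  (the other 89 windows repeat one of these)
distinct factors: {010, 011, 101, 110}
count = 4  (Sturmian bound for length 3 is 4)


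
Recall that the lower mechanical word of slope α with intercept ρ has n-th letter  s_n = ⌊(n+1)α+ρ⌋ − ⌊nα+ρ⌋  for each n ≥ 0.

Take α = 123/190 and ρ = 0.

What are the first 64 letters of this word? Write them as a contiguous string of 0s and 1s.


n=0: ⌊(1·123)/190⌋ − ⌊(0·123)/190⌋ = ⌊123/190⌋ − ⌊0/190⌋ = 0 − 0 = 0
n=1: ⌊(2·123)/190⌋ − ⌊(1·123)/190⌋ = ⌊246/190⌋ − ⌊123/190⌋ = 1 − 0 = 1
n=2: ⌊(3·123)/190⌋ − ⌊(2·123)/190⌋ = ⌊369/190⌋ − ⌊246/190⌋ = 1 − 1 = 0
n=3: ⌊(4·123)/190⌋ − ⌊(3·123)/190⌋ = ⌊492/190⌋ − ⌊369/190⌋ = 2 − 1 = 1
n=4: ⌊(5·123)/190⌋ − ⌊(4·123)/190⌋ = ⌊615/190⌋ − ⌊492/190⌋ = 3 − 2 = 1
n=5: ⌊(6·123)/190⌋ − ⌊(5·123)/190⌋ = ⌊738/190⌋ − ⌊615/190⌋ = 3 − 3 = 0
n=6: ⌊(7·123)/190⌋ − ⌊(6·123)/190⌋ = ⌊861/190⌋ − ⌊738/190⌋ = 4 − 3 = 1
n=7: ⌊(8·123)/190⌋ − ⌊(7·123)/190⌋ = ⌊984/190⌋ − ⌊861/190⌋ = 5 − 4 = 1
n=8: ⌊(9·123)/190⌋ − ⌊(8·123)/190⌋ = ⌊1107/190⌋ − ⌊984/190⌋ = 5 − 5 = 0
n=9: ⌊(10·123)/190⌋ − ⌊(9·123)/190⌋ = ⌊1230/190⌋ − ⌊1107/190⌋ = 6 − 5 = 1
n=10: ⌊(11·123)/190⌋ − ⌊(10·123)/190⌋ = ⌊1353/190⌋ − ⌊1230/190⌋ = 7 − 6 = 1
n=11: ⌊(12·123)/190⌋ − ⌊(11·123)/190⌋ = ⌊1476/190⌋ − ⌊1353/190⌋ = 7 − 7 = 0
n=12: ⌊(13·123)/190⌋ − ⌊(12·123)/190⌋ = ⌊1599/190⌋ − ⌊1476/190⌋ = 8 − 7 = 1
n=13: ⌊(14·123)/190⌋ − ⌊(13·123)/190⌋ = ⌊1722/190⌋ − ⌊1599/190⌋ = 9 − 8 = 1
n=14: ⌊(15·123)/190⌋ − ⌊(14·123)/190⌋ = ⌊1845/190⌋ − ⌊1722/190⌋ = 9 − 9 = 0
n=15: ⌊(16·123)/190⌋ − ⌊(15·123)/190⌋ = ⌊1968/190⌋ − ⌊1845/190⌋ = 10 − 9 = 1
n=16: ⌊(17·123)/190⌋ − ⌊(16·123)/190⌋ = ⌊2091/190⌋ − ⌊1968/190⌋ = 11 − 10 = 1
n=17: ⌊(18·123)/190⌋ − ⌊(17·123)/190⌋ = ⌊2214/190⌋ − ⌊2091/190⌋ = 11 − 11 = 0
n=18: ⌊(19·123)/190⌋ − ⌊(18·123)/190⌋ = ⌊2337/190⌋ − ⌊2214/190⌋ = 12 − 11 = 1
n=19: ⌊(20·123)/190⌋ − ⌊(19·123)/190⌋ = ⌊2460/190⌋ − ⌊2337/190⌋ = 12 − 12 = 0
n=20: ⌊(21·123)/190⌋ − ⌊(20·123)/190⌋ = ⌊2583/190⌋ − ⌊2460/190⌋ = 13 − 12 = 1
n=21: ⌊(22·123)/190⌋ − ⌊(21·123)/190⌋ = ⌊2706/190⌋ − ⌊2583/190⌋ = 14 − 13 = 1
n=22: ⌊(23·123)/190⌋ − ⌊(22·123)/190⌋ = ⌊2829/190⌋ − ⌊2706/190⌋ = 14 − 14 = 0
n=23: ⌊(24·123)/190⌋ − ⌊(23·123)/190⌋ = ⌊2952/190⌋ − ⌊2829/190⌋ = 15 − 14 = 1
n=24: ⌊(25·123)/190⌋ − ⌊(24·123)/190⌋ = ⌊3075/190⌋ − ⌊2952/190⌋ = 16 − 15 = 1
n=25: ⌊(26·123)/190⌋ − ⌊(25·123)/190⌋ = ⌊3198/190⌋ − ⌊3075/190⌋ = 16 − 16 = 0
n=26: ⌊(27·123)/190⌋ − ⌊(26·123)/190⌋ = ⌊3321/190⌋ − ⌊3198/190⌋ = 17 − 16 = 1
n=27: ⌊(28·123)/190⌋ − ⌊(27·123)/190⌋ = ⌊3444/190⌋ − ⌊3321/190⌋ = 18 − 17 = 1
n=28: ⌊(29·123)/190⌋ − ⌊(28·123)/190⌋ = ⌊3567/190⌋ − ⌊3444/190⌋ = 18 − 18 = 0
n=29: ⌊(30·123)/190⌋ − ⌊(29·123)/190⌋ = ⌊3690/190⌋ − ⌊3567/190⌋ = 19 − 18 = 1
n=30: ⌊(31·123)/190⌋ − ⌊(30·123)/190⌋ = ⌊3813/190⌋ − ⌊3690/190⌋ = 20 − 19 = 1
n=31: ⌊(32·123)/190⌋ − ⌊(31·123)/190⌋ = ⌊3936/190⌋ − ⌊3813/190⌋ = 20 − 20 = 0
n=32: ⌊(33·123)/190⌋ − ⌊(32·123)/190⌋ = ⌊4059/190⌋ − ⌊3936/190⌋ = 21 − 20 = 1
n=33: ⌊(34·123)/190⌋ − ⌊(33·123)/190⌋ = ⌊4182/190⌋ − ⌊4059/190⌋ = 22 − 21 = 1
n=34: ⌊(35·123)/190⌋ − ⌊(34·123)/190⌋ = ⌊4305/190⌋ − ⌊4182/190⌋ = 22 − 22 = 0
n=35: ⌊(36·123)/190⌋ − ⌊(35·123)/190⌋ = ⌊4428/190⌋ − ⌊4305/190⌋ = 23 − 22 = 1
n=36: ⌊(37·123)/190⌋ − ⌊(36·123)/190⌋ = ⌊4551/190⌋ − ⌊4428/190⌋ = 23 − 23 = 0
n=37: ⌊(38·123)/190⌋ − ⌊(37·123)/190⌋ = ⌊4674/190⌋ − ⌊4551/190⌋ = 24 − 23 = 1
n=38: ⌊(39·123)/190⌋ − ⌊(38·123)/190⌋ = ⌊4797/190⌋ − ⌊4674/190⌋ = 25 − 24 = 1
n=39: ⌊(40·123)/190⌋ − ⌊(39·123)/190⌋ = ⌊4920/190⌋ − ⌊4797/190⌋ = 25 − 25 = 0
n=40: ⌊(41·123)/190⌋ − ⌊(40·123)/190⌋ = ⌊5043/190⌋ − ⌊4920/190⌋ = 26 − 25 = 1
n=41: ⌊(42·123)/190⌋ − ⌊(41·123)/190⌋ = ⌊5166/190⌋ − ⌊5043/190⌋ = 27 − 26 = 1
n=42: ⌊(43·123)/190⌋ − ⌊(42·123)/190⌋ = ⌊5289/190⌋ − ⌊5166/190⌋ = 27 − 27 = 0
n=43: ⌊(44·123)/190⌋ − ⌊(43·123)/190⌋ = ⌊5412/190⌋ − ⌊5289/190⌋ = 28 − 27 = 1
n=44: ⌊(45·123)/190⌋ − ⌊(44·123)/190⌋ = ⌊5535/190⌋ − ⌊5412/190⌋ = 29 − 28 = 1
n=45: ⌊(46·123)/190⌋ − ⌊(45·123)/190⌋ = ⌊5658/190⌋ − ⌊5535/190⌋ = 29 − 29 = 0
n=46: ⌊(47·123)/190⌋ − ⌊(46·123)/190⌋ = ⌊5781/190⌋ − ⌊5658/190⌋ = 30 − 29 = 1
n=47: ⌊(48·123)/190⌋ − ⌊(47·123)/190⌋ = ⌊5904/190⌋ − ⌊5781/190⌋ = 31 − 30 = 1
n=48: ⌊(49·123)/190⌋ − ⌊(48·123)/190⌋ = ⌊6027/190⌋ − ⌊5904/190⌋ = 31 − 31 = 0
n=49: ⌊(50·123)/190⌋ − ⌊(49·123)/190⌋ = ⌊6150/190⌋ − ⌊6027/190⌋ = 32 − 31 = 1
n=50: ⌊(51·123)/190⌋ − ⌊(50·123)/190⌋ = ⌊6273/190⌋ − ⌊6150/190⌋ = 33 − 32 = 1
n=51: ⌊(52·123)/190⌋ − ⌊(51·123)/190⌋ = ⌊6396/190⌋ − ⌊6273/190⌋ = 33 − 33 = 0
n=52: ⌊(53·123)/190⌋ − ⌊(52·123)/190⌋ = ⌊6519/190⌋ − ⌊6396/190⌋ = 34 − 33 = 1
n=53: ⌊(54·123)/190⌋ − ⌊(53·123)/190⌋ = ⌊6642/190⌋ − ⌊6519/190⌋ = 34 − 34 = 0
n=54: ⌊(55·123)/190⌋ − ⌊(54·123)/190⌋ = ⌊6765/190⌋ − ⌊6642/190⌋ = 35 − 34 = 1
n=55: ⌊(56·123)/190⌋ − ⌊(55·123)/190⌋ = ⌊6888/190⌋ − ⌊6765/190⌋ = 36 − 35 = 1
n=56: ⌊(57·123)/190⌋ − ⌊(56·123)/190⌋ = ⌊7011/190⌋ − ⌊6888/190⌋ = 36 − 36 = 0
n=57: ⌊(58·123)/190⌋ − ⌊(57·123)/190⌋ = ⌊7134/190⌋ − ⌊7011/190⌋ = 37 − 36 = 1
n=58: ⌊(59·123)/190⌋ − ⌊(58·123)/190⌋ = ⌊7257/190⌋ − ⌊7134/190⌋ = 38 − 37 = 1
n=59: ⌊(60·123)/190⌋ − ⌊(59·123)/190⌋ = ⌊7380/190⌋ − ⌊7257/190⌋ = 38 − 38 = 0
n=60: ⌊(61·123)/190⌋ − ⌊(60·123)/190⌋ = ⌊7503/190⌋ − ⌊7380/190⌋ = 39 − 38 = 1
n=61: ⌊(62·123)/190⌋ − ⌊(61·123)/190⌋ = ⌊7626/190⌋ − ⌊7503/190⌋ = 40 − 39 = 1
n=62: ⌊(63·123)/190⌋ − ⌊(62·123)/190⌋ = ⌊7749/190⌋ − ⌊7626/190⌋ = 40 − 40 = 0
n=63: ⌊(64·123)/190⌋ − ⌊(63·123)/190⌋ = ⌊7872/190⌋ − ⌊7749/190⌋ = 41 − 40 = 1

0101101101101101101011011011011011010110110110110110101101101101


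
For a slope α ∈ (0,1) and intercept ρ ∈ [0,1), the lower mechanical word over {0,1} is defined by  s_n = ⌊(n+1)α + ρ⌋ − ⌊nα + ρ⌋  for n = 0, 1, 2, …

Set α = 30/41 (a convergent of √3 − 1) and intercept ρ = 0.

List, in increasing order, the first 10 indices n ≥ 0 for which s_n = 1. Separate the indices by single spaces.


n=0: ⌊30/41⌋−⌊0/41⌋ = 0−0 = 0
n=1: ⌊60/41⌋−⌊30/41⌋ = 1−0 = 1  ← one
n=2: ⌊90/41⌋−⌊60/41⌋ = 2−1 = 1  ← one
n=3: ⌊120/41⌋−⌊90/41⌋ = 2−2 = 0
n=4: ⌊150/41⌋−⌊120/41⌋ = 3−2 = 1  ← one
n=5: ⌊180/41⌋−⌊150/41⌋ = 4−3 = 1  ← one
n=6: ⌊210/41⌋−⌊180/41⌋ = 5−4 = 1  ← one
n=7: ⌊240/41⌋−⌊210/41⌋ = 5−5 = 0
n=8: ⌊270/41⌋−⌊240/41⌋ = 6−5 = 1  ← one
n=9: ⌊300/41⌋−⌊270/41⌋ = 7−6 = 1  ← one
n=10: ⌊330/41⌋−⌊300/41⌋ = 8−7 = 1  ← one
n=11: ⌊360/41⌋−⌊330/41⌋ = 8−8 = 0
n=12: ⌊390/41⌋−⌊360/41⌋ = 9−8 = 1  ← one
n=13: ⌊420/41⌋−⌊390/41⌋ = 10−9 = 1  ← one
positions of the first 10 ones: 1 2 4 5 6 8 9 10 12 13

1 2 4 5 6 8 9 10 12 13


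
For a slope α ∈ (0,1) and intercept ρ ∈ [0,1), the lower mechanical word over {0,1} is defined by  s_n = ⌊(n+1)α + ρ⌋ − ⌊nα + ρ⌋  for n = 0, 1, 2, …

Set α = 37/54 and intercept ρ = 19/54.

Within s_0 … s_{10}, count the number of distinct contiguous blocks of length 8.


t_n = ⌊(n·37+19)/54⌋ for n = 0 … 11:
  n=0…9: ⌊19/54⌋=0 ⌊56/54⌋=1 ⌊93/54⌋=1 ⌊130/54⌋=2 ⌊167/54⌋=3 ⌊204/54⌋=3 ⌊241/54⌋=4 ⌊278/54⌋=5 ⌊315/54⌋=5 ⌊352/54⌋=6
  n=10…11: ⌊389/54⌋=7 ⌊426/54⌋=7
s_n = t_(n+1) − t_n for n = 0 … 10 gives
prefix = 10110110110
slide a length-8 window over [0..7] … [3..10] (4 windows); first occurrence of each distinct factor:
  [  0..  7] 10110110
  [  1..  8] 01101101
  [  2..  9] 11011011
  (the other 1 window repeats one of these)
distinct factors: {01101101, 10110110, 11011011}
count = 3  (Sturmian bound for length 8 is 9)

3


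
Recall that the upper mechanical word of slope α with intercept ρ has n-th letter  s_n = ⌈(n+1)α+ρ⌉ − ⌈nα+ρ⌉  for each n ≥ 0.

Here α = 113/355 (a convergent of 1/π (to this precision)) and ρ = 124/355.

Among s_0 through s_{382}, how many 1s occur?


#1s = Σ_{n=0}^{382} s_n = Σ_{n=0}^{382} (⌈(n+1)α+ρ⌉ − ⌈nα+ρ⌉)
the sum telescopes: every ⌈nα+ρ⌉ with 0 < n < 383 appears once with + and once with −, leaving ⌈383α+ρ⌉ − ⌈0·α+ρ⌉
383α + ρ = (383·113 + 124) / 355 = 43403/355
ρ = 124/355
⌈43403/355⌉ = 123,  ⌈124/355⌉ = 1
#1s = 123 − 1 = 122

122


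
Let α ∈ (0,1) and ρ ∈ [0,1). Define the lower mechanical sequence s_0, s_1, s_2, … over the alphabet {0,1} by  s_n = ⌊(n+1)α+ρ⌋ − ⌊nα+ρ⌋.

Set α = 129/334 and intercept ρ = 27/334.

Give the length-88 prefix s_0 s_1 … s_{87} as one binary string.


n=0: ⌊(1·129+27)/334⌋ − ⌊(0·129+27)/334⌋ = ⌊156/334⌋ − ⌊27/334⌋ = 0 − 0 = 0
n=1: ⌊(2·129+27)/334⌋ − ⌊(1·129+27)/334⌋ = ⌊285/334⌋ − ⌊156/334⌋ = 0 − 0 = 0
n=2: ⌊(3·129+27)/334⌋ − ⌊(2·129+27)/334⌋ = ⌊414/334⌋ − ⌊285/334⌋ = 1 − 0 = 1
n=3: ⌊(4·129+27)/334⌋ − ⌊(3·129+27)/334⌋ = ⌊543/334⌋ − ⌊414/334⌋ = 1 − 1 = 0
n=4: ⌊(5·129+27)/334⌋ − ⌊(4·129+27)/334⌋ = ⌊672/334⌋ − ⌊543/334⌋ = 2 − 1 = 1
n=5: ⌊(6·129+27)/334⌋ − ⌊(5·129+27)/334⌋ = ⌊801/334⌋ − ⌊672/334⌋ = 2 − 2 = 0
n=6: ⌊(7·129+27)/334⌋ − ⌊(6·129+27)/334⌋ = ⌊930/334⌋ − ⌊801/334⌋ = 2 − 2 = 0
n=7: ⌊(8·129+27)/334⌋ − ⌊(7·129+27)/334⌋ = ⌊1059/334⌋ − ⌊930/334⌋ = 3 − 2 = 1
n=8: ⌊(9·129+27)/334⌋ − ⌊(8·129+27)/334⌋ = ⌊1188/334⌋ − ⌊1059/334⌋ = 3 − 3 = 0
n=9: ⌊(10·129+27)/334⌋ − ⌊(9·129+27)/334⌋ = ⌊1317/334⌋ − ⌊1188/334⌋ = 3 − 3 = 0
n=10: ⌊(11·129+27)/334⌋ − ⌊(10·129+27)/334⌋ = ⌊1446/334⌋ − ⌊1317/334⌋ = 4 − 3 = 1
n=11: ⌊(12·129+27)/334⌋ − ⌊(11·129+27)/334⌋ = ⌊1575/334⌋ − ⌊1446/334⌋ = 4 − 4 = 0
n=12: ⌊(13·129+27)/334⌋ − ⌊(12·129+27)/334⌋ = ⌊1704/334⌋ − ⌊1575/334⌋ = 5 − 4 = 1
n=13: ⌊(14·129+27)/334⌋ − ⌊(13·129+27)/334⌋ = ⌊1833/334⌋ − ⌊1704/334⌋ = 5 − 5 = 0
n=14: ⌊(15·129+27)/334⌋ − ⌊(14·129+27)/334⌋ = ⌊1962/334⌋ − ⌊1833/334⌋ = 5 − 5 = 0
n=15: ⌊(16·129+27)/334⌋ − ⌊(15·129+27)/334⌋ = ⌊2091/334⌋ − ⌊1962/334⌋ = 6 − 5 = 1
n=16: ⌊(17·129+27)/334⌋ − ⌊(16·129+27)/334⌋ = ⌊2220/334⌋ − ⌊2091/334⌋ = 6 − 6 = 0
n=17: ⌊(18·129+27)/334⌋ − ⌊(17·129+27)/334⌋ = ⌊2349/334⌋ − ⌊2220/334⌋ = 7 − 6 = 1
n=18: ⌊(19·129+27)/334⌋ − ⌊(18·129+27)/334⌋ = ⌊2478/334⌋ − ⌊2349/334⌋ = 7 − 7 = 0
n=19: ⌊(20·129+27)/334⌋ − ⌊(19·129+27)/334⌋ = ⌊2607/334⌋ − ⌊2478/334⌋ = 7 − 7 = 0
n=20: ⌊(21·129+27)/334⌋ − ⌊(20·129+27)/334⌋ = ⌊2736/334⌋ − ⌊2607/334⌋ = 8 − 7 = 1
n=21: ⌊(22·129+27)/334⌋ − ⌊(21·129+27)/334⌋ = ⌊2865/334⌋ − ⌊2736/334⌋ = 8 − 8 = 0
n=22: ⌊(23·129+27)/334⌋ − ⌊(22·129+27)/334⌋ = ⌊2994/334⌋ − ⌊2865/334⌋ = 8 − 8 = 0
n=23: ⌊(24·129+27)/334⌋ − ⌊(23·129+27)/334⌋ = ⌊3123/334⌋ − ⌊2994/334⌋ = 9 − 8 = 1
n=24: ⌊(25·129+27)/334⌋ − ⌊(24·129+27)/334⌋ = ⌊3252/334⌋ − ⌊3123/334⌋ = 9 − 9 = 0
n=25: ⌊(26·129+27)/334⌋ − ⌊(25·129+27)/334⌋ = ⌊3381/334⌋ − ⌊3252/334⌋ = 10 − 9 = 1
n=26: ⌊(27·129+27)/334⌋ − ⌊(26·129+27)/334⌋ = ⌊3510/334⌋ − ⌊3381/334⌋ = 10 − 10 = 0
n=27: ⌊(28·129+27)/334⌋ − ⌊(27·129+27)/334⌋ = ⌊3639/334⌋ − ⌊3510/334⌋ = 10 − 10 = 0
n=28: ⌊(29·129+27)/334⌋ − ⌊(28·129+27)/334⌋ = ⌊3768/334⌋ − ⌊3639/334⌋ = 11 − 10 = 1
n=29: ⌊(30·129+27)/334⌋ − ⌊(29·129+27)/334⌋ = ⌊3897/334⌋ − ⌊3768/334⌋ = 11 − 11 = 0
n=30: ⌊(31·129+27)/334⌋ − ⌊(30·129+27)/334⌋ = ⌊4026/334⌋ − ⌊3897/334⌋ = 12 − 11 = 1
n=31: ⌊(32·129+27)/334⌋ − ⌊(31·129+27)/334⌋ = ⌊4155/334⌋ − ⌊4026/334⌋ = 12 − 12 = 0
n=32: ⌊(33·129+27)/334⌋ − ⌊(32·129+27)/334⌋ = ⌊4284/334⌋ − ⌊4155/334⌋ = 12 − 12 = 0
n=33: ⌊(34·129+27)/334⌋ − ⌊(33·129+27)/334⌋ = ⌊4413/334⌋ − ⌊4284/334⌋ = 13 − 12 = 1
n=34: ⌊(35·129+27)/334⌋ − ⌊(34·129+27)/334⌋ = ⌊4542/334⌋ − ⌊4413/334⌋ = 13 − 13 = 0
n=35: ⌊(36·129+27)/334⌋ − ⌊(35·129+27)/334⌋ = ⌊4671/334⌋ − ⌊4542/334⌋ = 13 − 13 = 0
n=36: ⌊(37·129+27)/334⌋ − ⌊(36·129+27)/334⌋ = ⌊4800/334⌋ − ⌊4671/334⌋ = 14 − 13 = 1
n=37: ⌊(38·129+27)/334⌋ − ⌊(37·129+27)/334⌋ = ⌊4929/334⌋ − ⌊4800/334⌋ = 14 − 14 = 0
n=38: ⌊(39·129+27)/334⌋ − ⌊(38·129+27)/334⌋ = ⌊5058/334⌋ − ⌊4929/334⌋ = 15 − 14 = 1
n=39: ⌊(40·129+27)/334⌋ − ⌊(39·129+27)/334⌋ = ⌊5187/334⌋ − ⌊5058/334⌋ = 15 − 15 = 0
n=40: ⌊(41·129+27)/334⌋ − ⌊(40·129+27)/334⌋ = ⌊5316/334⌋ − ⌊5187/334⌋ = 15 − 15 = 0
n=41: ⌊(42·129+27)/334⌋ − ⌊(41·129+27)/334⌋ = ⌊5445/334⌋ − ⌊5316/334⌋ = 16 − 15 = 1
n=42: ⌊(43·129+27)/334⌋ − ⌊(42·129+27)/334⌋ = ⌊5574/334⌋ − ⌊5445/334⌋ = 16 − 16 = 0
n=43: ⌊(44·129+27)/334⌋ − ⌊(43·129+27)/334⌋ = ⌊5703/334⌋ − ⌊5574/334⌋ = 17 − 16 = 1
n=44: ⌊(45·129+27)/334⌋ − ⌊(44·129+27)/334⌋ = ⌊5832/334⌋ − ⌊5703/334⌋ = 17 − 17 = 0
n=45: ⌊(46·129+27)/334⌋ − ⌊(45·129+27)/334⌋ = ⌊5961/334⌋ − ⌊5832/334⌋ = 17 − 17 = 0
n=46: ⌊(47·129+27)/334⌋ − ⌊(46·129+27)/334⌋ = ⌊6090/334⌋ − ⌊5961/334⌋ = 18 − 17 = 1
n=47: ⌊(48·129+27)/334⌋ − ⌊(47·129+27)/334⌋ = ⌊6219/334⌋ − ⌊6090/334⌋ = 18 − 18 = 0
n=48: ⌊(49·129+27)/334⌋ − ⌊(48·129+27)/334⌋ = ⌊6348/334⌋ − ⌊6219/334⌋ = 19 − 18 = 1
n=49: ⌊(50·129+27)/334⌋ − ⌊(49·129+27)/334⌋ = ⌊6477/334⌋ − ⌊6348/334⌋ = 19 − 19 = 0
n=50: ⌊(51·129+27)/334⌋ − ⌊(50·129+27)/334⌋ = ⌊6606/334⌋ − ⌊6477/334⌋ = 19 − 19 = 0
n=51: ⌊(52·129+27)/334⌋ − ⌊(51·129+27)/334⌋ = ⌊6735/334⌋ − ⌊6606/334⌋ = 20 − 19 = 1
n=52: ⌊(53·129+27)/334⌋ − ⌊(52·129+27)/334⌋ = ⌊6864/334⌋ − ⌊6735/334⌋ = 20 − 20 = 0
n=53: ⌊(54·129+27)/334⌋ − ⌊(53·129+27)/334⌋ = ⌊6993/334⌋ − ⌊6864/334⌋ = 20 − 20 = 0
n=54: ⌊(55·129+27)/334⌋ − ⌊(54·129+27)/334⌋ = ⌊7122/334⌋ − ⌊6993/334⌋ = 21 − 20 = 1
n=55: ⌊(56·129+27)/334⌋ − ⌊(55·129+27)/334⌋ = ⌊7251/334⌋ − ⌊7122/334⌋ = 21 − 21 = 0
n=56: ⌊(57·129+27)/334⌋ − ⌊(56·129+27)/334⌋ = ⌊7380/334⌋ − ⌊7251/334⌋ = 22 − 21 = 1
n=57: ⌊(58·129+27)/334⌋ − ⌊(57·129+27)/334⌋ = ⌊7509/334⌋ − ⌊7380/334⌋ = 22 − 22 = 0
n=58: ⌊(59·129+27)/334⌋ − ⌊(58·129+27)/334⌋ = ⌊7638/334⌋ − ⌊7509/334⌋ = 22 − 22 = 0
n=59: ⌊(60·129+27)/334⌋ − ⌊(59·129+27)/334⌋ = ⌊7767/334⌋ − ⌊7638/334⌋ = 23 − 22 = 1
n=60: ⌊(61·129+27)/334⌋ − ⌊(60·129+27)/334⌋ = ⌊7896/334⌋ − ⌊7767/334⌋ = 23 − 23 = 0
n=61: ⌊(62·129+27)/334⌋ − ⌊(61·129+27)/334⌋ = ⌊8025/334⌋ − ⌊7896/334⌋ = 24 − 23 = 1
n=62: ⌊(63·129+27)/334⌋ − ⌊(62·129+27)/334⌋ = ⌊8154/334⌋ − ⌊8025/334⌋ = 24 − 24 = 0
n=63: ⌊(64·129+27)/334⌋ − ⌊(63·129+27)/334⌋ = ⌊8283/334⌋ − ⌊8154/334⌋ = 24 − 24 = 0
n=64: ⌊(65·129+27)/334⌋ − ⌊(64·129+27)/334⌋ = ⌊8412/334⌋ − ⌊8283/334⌋ = 25 − 24 = 1
n=65: ⌊(66·129+27)/334⌋ − ⌊(65·129+27)/334⌋ = ⌊8541/334⌋ − ⌊8412/334⌋ = 25 − 25 = 0
n=66: ⌊(67·129+27)/334⌋ − ⌊(66·129+27)/334⌋ = ⌊8670/334⌋ − ⌊8541/334⌋ = 25 − 25 = 0
n=67: ⌊(68·129+27)/334⌋ − ⌊(67·129+27)/334⌋ = ⌊8799/334⌋ − ⌊8670/334⌋ = 26 − 25 = 1
n=68: ⌊(69·129+27)/334⌋ − ⌊(68·129+27)/334⌋ = ⌊8928/334⌋ − ⌊8799/334⌋ = 26 − 26 = 0
n=69: ⌊(70·129+27)/334⌋ − ⌊(69·129+27)/334⌋ = ⌊9057/334⌋ − ⌊8928/334⌋ = 27 − 26 = 1
n=70: ⌊(71·129+27)/334⌋ − ⌊(70·129+27)/334⌋ = ⌊9186/334⌋ − ⌊9057/334⌋ = 27 − 27 = 0
n=71: ⌊(72·129+27)/334⌋ − ⌊(71·129+27)/334⌋ = ⌊9315/334⌋ − ⌊9186/334⌋ = 27 − 27 = 0
n=72: ⌊(73·129+27)/334⌋ − ⌊(72·129+27)/334⌋ = ⌊9444/334⌋ − ⌊9315/334⌋ = 28 − 27 = 1
n=73: ⌊(74·129+27)/334⌋ − ⌊(73·129+27)/334⌋ = ⌊9573/334⌋ − ⌊9444/334⌋ = 28 − 28 = 0
n=74: ⌊(75·129+27)/334⌋ − ⌊(74·129+27)/334⌋ = ⌊9702/334⌋ − ⌊9573/334⌋ = 29 − 28 = 1
n=75: ⌊(76·129+27)/334⌋ − ⌊(75·129+27)/334⌋ = ⌊9831/334⌋ − ⌊9702/334⌋ = 29 − 29 = 0
n=76: ⌊(77·129+27)/334⌋ − ⌊(76·129+27)/334⌋ = ⌊9960/334⌋ − ⌊9831/334⌋ = 29 − 29 = 0
n=77: ⌊(78·129+27)/334⌋ − ⌊(77·129+27)/334⌋ = ⌊10089/334⌋ − ⌊9960/334⌋ = 30 − 29 = 1
n=78: ⌊(79·129+27)/334⌋ − ⌊(78·129+27)/334⌋ = ⌊10218/334⌋ − ⌊10089/334⌋ = 30 − 30 = 0
n=79: ⌊(80·129+27)/334⌋ − ⌊(79·129+27)/334⌋ = ⌊10347/334⌋ − ⌊10218/334⌋ = 30 − 30 = 0
n=80: ⌊(81·129+27)/334⌋ − ⌊(80·129+27)/334⌋ = ⌊10476/334⌋ − ⌊10347/334⌋ = 31 − 30 = 1
n=81: ⌊(82·129+27)/334⌋ − ⌊(81·129+27)/334⌋ = ⌊10605/334⌋ − ⌊10476/334⌋ = 31 − 31 = 0
n=82: ⌊(83·129+27)/334⌋ − ⌊(82·129+27)/334⌋ = ⌊10734/334⌋ − ⌊10605/334⌋ = 32 − 31 = 1
n=83: ⌊(84·129+27)/334⌋ − ⌊(83·129+27)/334⌋ = ⌊10863/334⌋ − ⌊10734/334⌋ = 32 − 32 = 0
n=84: ⌊(85·129+27)/334⌋ − ⌊(84·129+27)/334⌋ = ⌊10992/334⌋ − ⌊10863/334⌋ = 32 − 32 = 0
n=85: ⌊(86·129+27)/334⌋ − ⌊(85·129+27)/334⌋ = ⌊11121/334⌋ − ⌊10992/334⌋ = 33 − 32 = 1
n=86: ⌊(87·129+27)/334⌋ − ⌊(86·129+27)/334⌋ = ⌊11250/334⌋ − ⌊11121/334⌋ = 33 − 33 = 0
n=87: ⌊(88·129+27)/334⌋ − ⌊(87·129+27)/334⌋ = ⌊11379/334⌋ − ⌊11250/334⌋ = 34 − 33 = 1

0010100100101001010010010100101001001010010100101001001010010100100101001010010010100101


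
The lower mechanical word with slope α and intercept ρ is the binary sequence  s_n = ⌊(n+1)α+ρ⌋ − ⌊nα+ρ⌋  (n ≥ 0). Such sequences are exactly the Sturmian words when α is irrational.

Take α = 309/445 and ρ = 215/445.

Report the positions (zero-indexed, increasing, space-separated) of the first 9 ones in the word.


0 2 3 5 6 7 9 10 12

n=0: ⌊524/445⌋−⌊215/445⌋ = 1−0 = 1  ← one
n=1: ⌊833/445⌋−⌊524/445⌋ = 1−1 = 0
n=2: ⌊1142/445⌋−⌊833/445⌋ = 2−1 = 1  ← one
n=3: ⌊1451/445⌋−⌊1142/445⌋ = 3−2 = 1  ← one
n=4: ⌊1760/445⌋−⌊1451/445⌋ = 3−3 = 0
n=5: ⌊2069/445⌋−⌊1760/445⌋ = 4−3 = 1  ← one
n=6: ⌊2378/445⌋−⌊2069/445⌋ = 5−4 = 1  ← one
n=7: ⌊2687/445⌋−⌊2378/445⌋ = 6−5 = 1  ← one
n=8: ⌊2996/445⌋−⌊2687/445⌋ = 6−6 = 0
n=9: ⌊3305/445⌋−⌊2996/445⌋ = 7−6 = 1  ← one
n=10: ⌊3614/445⌋−⌊3305/445⌋ = 8−7 = 1  ← one
n=11: ⌊3923/445⌋−⌊3614/445⌋ = 8−8 = 0
n=12: ⌊4232/445⌋−⌊3923/445⌋ = 9−8 = 1  ← one
positions of the first 9 ones: 0 2 3 5 6 7 9 10 12


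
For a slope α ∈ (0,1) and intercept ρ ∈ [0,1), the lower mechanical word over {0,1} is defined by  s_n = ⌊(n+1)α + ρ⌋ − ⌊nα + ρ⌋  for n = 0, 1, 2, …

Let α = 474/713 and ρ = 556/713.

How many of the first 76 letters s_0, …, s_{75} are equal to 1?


#1s = Σ_{n=0}^{75} s_n = Σ_{n=0}^{75} (⌊(n+1)α+ρ⌋ − ⌊nα+ρ⌋)
the sum telescopes: every ⌊nα+ρ⌋ with 0 < n < 76 appears once with + and once with −, leaving ⌊76α+ρ⌋ − ⌊0·α+ρ⌋
76α + ρ = (76·474 + 556) / 713 = 36580/713
ρ = 556/713
⌊36580/713⌋ = 51,  ⌊556/713⌋ = 0
#1s = 51 − 0 = 51

51


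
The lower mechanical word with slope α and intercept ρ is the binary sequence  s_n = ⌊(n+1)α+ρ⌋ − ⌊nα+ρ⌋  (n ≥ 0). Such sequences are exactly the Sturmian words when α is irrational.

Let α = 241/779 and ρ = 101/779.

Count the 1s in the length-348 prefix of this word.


107

#1s = Σ_{n=0}^{347} s_n = Σ_{n=0}^{347} (⌊(n+1)α+ρ⌋ − ⌊nα+ρ⌋)
the sum telescopes: every ⌊nα+ρ⌋ with 0 < n < 348 appears once with + and once with −, leaving ⌊348α+ρ⌋ − ⌊0·α+ρ⌋
348α + ρ = (348·241 + 101) / 779 = 83969/779
ρ = 101/779
⌊83969/779⌋ = 107,  ⌊101/779⌋ = 0
#1s = 107 − 0 = 107


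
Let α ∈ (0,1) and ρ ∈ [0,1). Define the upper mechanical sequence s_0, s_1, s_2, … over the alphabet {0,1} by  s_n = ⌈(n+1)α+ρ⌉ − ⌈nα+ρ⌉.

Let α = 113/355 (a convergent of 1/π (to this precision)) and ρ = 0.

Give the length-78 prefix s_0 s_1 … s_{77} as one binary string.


100100100100100100100100010010010010010010010001001001001001001001000100100100

n=0: ⌈(1·113)/355⌉ − ⌈(0·113)/355⌉ = ⌈113/355⌉ − ⌈0/355⌉ = 1 − 0 = 1
n=1: ⌈(2·113)/355⌉ − ⌈(1·113)/355⌉ = ⌈226/355⌉ − ⌈113/355⌉ = 1 − 1 = 0
n=2: ⌈(3·113)/355⌉ − ⌈(2·113)/355⌉ = ⌈339/355⌉ − ⌈226/355⌉ = 1 − 1 = 0
n=3: ⌈(4·113)/355⌉ − ⌈(3·113)/355⌉ = ⌈452/355⌉ − ⌈339/355⌉ = 2 − 1 = 1
n=4: ⌈(5·113)/355⌉ − ⌈(4·113)/355⌉ = ⌈565/355⌉ − ⌈452/355⌉ = 2 − 2 = 0
n=5: ⌈(6·113)/355⌉ − ⌈(5·113)/355⌉ = ⌈678/355⌉ − ⌈565/355⌉ = 2 − 2 = 0
n=6: ⌈(7·113)/355⌉ − ⌈(6·113)/355⌉ = ⌈791/355⌉ − ⌈678/355⌉ = 3 − 2 = 1
n=7: ⌈(8·113)/355⌉ − ⌈(7·113)/355⌉ = ⌈904/355⌉ − ⌈791/355⌉ = 3 − 3 = 0
n=8: ⌈(9·113)/355⌉ − ⌈(8·113)/355⌉ = ⌈1017/355⌉ − ⌈904/355⌉ = 3 − 3 = 0
n=9: ⌈(10·113)/355⌉ − ⌈(9·113)/355⌉ = ⌈1130/355⌉ − ⌈1017/355⌉ = 4 − 3 = 1
n=10: ⌈(11·113)/355⌉ − ⌈(10·113)/355⌉ = ⌈1243/355⌉ − ⌈1130/355⌉ = 4 − 4 = 0
n=11: ⌈(12·113)/355⌉ − ⌈(11·113)/355⌉ = ⌈1356/355⌉ − ⌈1243/355⌉ = 4 − 4 = 0
n=12: ⌈(13·113)/355⌉ − ⌈(12·113)/355⌉ = ⌈1469/355⌉ − ⌈1356/355⌉ = 5 − 4 = 1
n=13: ⌈(14·113)/355⌉ − ⌈(13·113)/355⌉ = ⌈1582/355⌉ − ⌈1469/355⌉ = 5 − 5 = 0
n=14: ⌈(15·113)/355⌉ − ⌈(14·113)/355⌉ = ⌈1695/355⌉ − ⌈1582/355⌉ = 5 − 5 = 0
n=15: ⌈(16·113)/355⌉ − ⌈(15·113)/355⌉ = ⌈1808/355⌉ − ⌈1695/355⌉ = 6 − 5 = 1
n=16: ⌈(17·113)/355⌉ − ⌈(16·113)/355⌉ = ⌈1921/355⌉ − ⌈1808/355⌉ = 6 − 6 = 0
n=17: ⌈(18·113)/355⌉ − ⌈(17·113)/355⌉ = ⌈2034/355⌉ − ⌈1921/355⌉ = 6 − 6 = 0
n=18: ⌈(19·113)/355⌉ − ⌈(18·113)/355⌉ = ⌈2147/355⌉ − ⌈2034/355⌉ = 7 − 6 = 1
n=19: ⌈(20·113)/355⌉ − ⌈(19·113)/355⌉ = ⌈2260/355⌉ − ⌈2147/355⌉ = 7 − 7 = 0
n=20: ⌈(21·113)/355⌉ − ⌈(20·113)/355⌉ = ⌈2373/355⌉ − ⌈2260/355⌉ = 7 − 7 = 0
n=21: ⌈(22·113)/355⌉ − ⌈(21·113)/355⌉ = ⌈2486/355⌉ − ⌈2373/355⌉ = 8 − 7 = 1
n=22: ⌈(23·113)/355⌉ − ⌈(22·113)/355⌉ = ⌈2599/355⌉ − ⌈2486/355⌉ = 8 − 8 = 0
n=23: ⌈(24·113)/355⌉ − ⌈(23·113)/355⌉ = ⌈2712/355⌉ − ⌈2599/355⌉ = 8 − 8 = 0
n=24: ⌈(25·113)/355⌉ − ⌈(24·113)/355⌉ = ⌈2825/355⌉ − ⌈2712/355⌉ = 8 − 8 = 0
n=25: ⌈(26·113)/355⌉ − ⌈(25·113)/355⌉ = ⌈2938/355⌉ − ⌈2825/355⌉ = 9 − 8 = 1
n=26: ⌈(27·113)/355⌉ − ⌈(26·113)/355⌉ = ⌈3051/355⌉ − ⌈2938/355⌉ = 9 − 9 = 0
n=27: ⌈(28·113)/355⌉ − ⌈(27·113)/355⌉ = ⌈3164/355⌉ − ⌈3051/355⌉ = 9 − 9 = 0
n=28: ⌈(29·113)/355⌉ − ⌈(28·113)/355⌉ = ⌈3277/355⌉ − ⌈3164/355⌉ = 10 − 9 = 1
n=29: ⌈(30·113)/355⌉ − ⌈(29·113)/355⌉ = ⌈3390/355⌉ − ⌈3277/355⌉ = 10 − 10 = 0
n=30: ⌈(31·113)/355⌉ − ⌈(30·113)/355⌉ = ⌈3503/355⌉ − ⌈3390/355⌉ = 10 − 10 = 0
n=31: ⌈(32·113)/355⌉ − ⌈(31·113)/355⌉ = ⌈3616/355⌉ − ⌈3503/355⌉ = 11 − 10 = 1
n=32: ⌈(33·113)/355⌉ − ⌈(32·113)/355⌉ = ⌈3729/355⌉ − ⌈3616/355⌉ = 11 − 11 = 0
n=33: ⌈(34·113)/355⌉ − ⌈(33·113)/355⌉ = ⌈3842/355⌉ − ⌈3729/355⌉ = 11 − 11 = 0
n=34: ⌈(35·113)/355⌉ − ⌈(34·113)/355⌉ = ⌈3955/355⌉ − ⌈3842/355⌉ = 12 − 11 = 1
n=35: ⌈(36·113)/355⌉ − ⌈(35·113)/355⌉ = ⌈4068/355⌉ − ⌈3955/355⌉ = 12 − 12 = 0
n=36: ⌈(37·113)/355⌉ − ⌈(36·113)/355⌉ = ⌈4181/355⌉ − ⌈4068/355⌉ = 12 − 12 = 0
n=37: ⌈(38·113)/355⌉ − ⌈(37·113)/355⌉ = ⌈4294/355⌉ − ⌈4181/355⌉ = 13 − 12 = 1
n=38: ⌈(39·113)/355⌉ − ⌈(38·113)/355⌉ = ⌈4407/355⌉ − ⌈4294/355⌉ = 13 − 13 = 0
n=39: ⌈(40·113)/355⌉ − ⌈(39·113)/355⌉ = ⌈4520/355⌉ − ⌈4407/355⌉ = 13 − 13 = 0
n=40: ⌈(41·113)/355⌉ − ⌈(40·113)/355⌉ = ⌈4633/355⌉ − ⌈4520/355⌉ = 14 − 13 = 1
n=41: ⌈(42·113)/355⌉ − ⌈(41·113)/355⌉ = ⌈4746/355⌉ − ⌈4633/355⌉ = 14 − 14 = 0
n=42: ⌈(43·113)/355⌉ − ⌈(42·113)/355⌉ = ⌈4859/355⌉ − ⌈4746/355⌉ = 14 − 14 = 0
n=43: ⌈(44·113)/355⌉ − ⌈(43·113)/355⌉ = ⌈4972/355⌉ − ⌈4859/355⌉ = 15 − 14 = 1
n=44: ⌈(45·113)/355⌉ − ⌈(44·113)/355⌉ = ⌈5085/355⌉ − ⌈4972/355⌉ = 15 − 15 = 0
n=45: ⌈(46·113)/355⌉ − ⌈(45·113)/355⌉ = ⌈5198/355⌉ − ⌈5085/355⌉ = 15 − 15 = 0
n=46: ⌈(47·113)/355⌉ − ⌈(46·113)/355⌉ = ⌈5311/355⌉ − ⌈5198/355⌉ = 15 − 15 = 0
n=47: ⌈(48·113)/355⌉ − ⌈(47·113)/355⌉ = ⌈5424/355⌉ − ⌈5311/355⌉ = 16 − 15 = 1
n=48: ⌈(49·113)/355⌉ − ⌈(48·113)/355⌉ = ⌈5537/355⌉ − ⌈5424/355⌉ = 16 − 16 = 0
n=49: ⌈(50·113)/355⌉ − ⌈(49·113)/355⌉ = ⌈5650/355⌉ − ⌈5537/355⌉ = 16 − 16 = 0
n=50: ⌈(51·113)/355⌉ − ⌈(50·113)/355⌉ = ⌈5763/355⌉ − ⌈5650/355⌉ = 17 − 16 = 1
n=51: ⌈(52·113)/355⌉ − ⌈(51·113)/355⌉ = ⌈5876/355⌉ − ⌈5763/355⌉ = 17 − 17 = 0
n=52: ⌈(53·113)/355⌉ − ⌈(52·113)/355⌉ = ⌈5989/355⌉ − ⌈5876/355⌉ = 17 − 17 = 0
n=53: ⌈(54·113)/355⌉ − ⌈(53·113)/355⌉ = ⌈6102/355⌉ − ⌈5989/355⌉ = 18 − 17 = 1
n=54: ⌈(55·113)/355⌉ − ⌈(54·113)/355⌉ = ⌈6215/355⌉ − ⌈6102/355⌉ = 18 − 18 = 0
n=55: ⌈(56·113)/355⌉ − ⌈(55·113)/355⌉ = ⌈6328/355⌉ − ⌈6215/355⌉ = 18 − 18 = 0
n=56: ⌈(57·113)/355⌉ − ⌈(56·113)/355⌉ = ⌈6441/355⌉ − ⌈6328/355⌉ = 19 − 18 = 1
n=57: ⌈(58·113)/355⌉ − ⌈(57·113)/355⌉ = ⌈6554/355⌉ − ⌈6441/355⌉ = 19 − 19 = 0
n=58: ⌈(59·113)/355⌉ − ⌈(58·113)/355⌉ = ⌈6667/355⌉ − ⌈6554/355⌉ = 19 − 19 = 0
n=59: ⌈(60·113)/355⌉ − ⌈(59·113)/355⌉ = ⌈6780/355⌉ − ⌈6667/355⌉ = 20 − 19 = 1
n=60: ⌈(61·113)/355⌉ − ⌈(60·113)/355⌉ = ⌈6893/355⌉ − ⌈6780/355⌉ = 20 − 20 = 0
n=61: ⌈(62·113)/355⌉ − ⌈(61·113)/355⌉ = ⌈7006/355⌉ − ⌈6893/355⌉ = 20 − 20 = 0
n=62: ⌈(63·113)/355⌉ − ⌈(62·113)/355⌉ = ⌈7119/355⌉ − ⌈7006/355⌉ = 21 − 20 = 1
n=63: ⌈(64·113)/355⌉ − ⌈(63·113)/355⌉ = ⌈7232/355⌉ − ⌈7119/355⌉ = 21 − 21 = 0
n=64: ⌈(65·113)/355⌉ − ⌈(64·113)/355⌉ = ⌈7345/355⌉ − ⌈7232/355⌉ = 21 − 21 = 0
n=65: ⌈(66·113)/355⌉ − ⌈(65·113)/355⌉ = ⌈7458/355⌉ − ⌈7345/355⌉ = 22 − 21 = 1
n=66: ⌈(67·113)/355⌉ − ⌈(66·113)/355⌉ = ⌈7571/355⌉ − ⌈7458/355⌉ = 22 − 22 = 0
n=67: ⌈(68·113)/355⌉ − ⌈(67·113)/355⌉ = ⌈7684/355⌉ − ⌈7571/355⌉ = 22 − 22 = 0
n=68: ⌈(69·113)/355⌉ − ⌈(68·113)/355⌉ = ⌈7797/355⌉ − ⌈7684/355⌉ = 22 − 22 = 0
n=69: ⌈(70·113)/355⌉ − ⌈(69·113)/355⌉ = ⌈7910/355⌉ − ⌈7797/355⌉ = 23 − 22 = 1
n=70: ⌈(71·113)/355⌉ − ⌈(70·113)/355⌉ = ⌈8023/355⌉ − ⌈7910/355⌉ = 23 − 23 = 0
n=71: ⌈(72·113)/355⌉ − ⌈(71·113)/355⌉ = ⌈8136/355⌉ − ⌈8023/355⌉ = 23 − 23 = 0
n=72: ⌈(73·113)/355⌉ − ⌈(72·113)/355⌉ = ⌈8249/355⌉ − ⌈8136/355⌉ = 24 − 23 = 1
n=73: ⌈(74·113)/355⌉ − ⌈(73·113)/355⌉ = ⌈8362/355⌉ − ⌈8249/355⌉ = 24 − 24 = 0
n=74: ⌈(75·113)/355⌉ − ⌈(74·113)/355⌉ = ⌈8475/355⌉ − ⌈8362/355⌉ = 24 − 24 = 0
n=75: ⌈(76·113)/355⌉ − ⌈(75·113)/355⌉ = ⌈8588/355⌉ − ⌈8475/355⌉ = 25 − 24 = 1
n=76: ⌈(77·113)/355⌉ − ⌈(76·113)/355⌉ = ⌈8701/355⌉ − ⌈8588/355⌉ = 25 − 25 = 0
n=77: ⌈(78·113)/355⌉ − ⌈(77·113)/355⌉ = ⌈8814/355⌉ − ⌈8701/355⌉ = 25 − 25 = 0
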